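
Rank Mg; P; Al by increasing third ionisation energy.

Al < P < Mg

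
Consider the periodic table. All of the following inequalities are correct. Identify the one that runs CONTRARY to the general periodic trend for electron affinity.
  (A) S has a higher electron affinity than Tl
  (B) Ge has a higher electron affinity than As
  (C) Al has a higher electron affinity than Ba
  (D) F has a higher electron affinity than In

The general trend: electron affinity increases across a period and decreases down a group.
(A) S (period 3, group 16) vs Tl (period 6, group 13): the stated order agrees with the simple trend.
(B) Ge (period 4, group 14) vs As (period 4, group 15): the stated order contradicts the simple trend.
(C) Al (period 3, group 13) vs Ba (period 6, group 2): the stated order agrees with the simple trend.
(D) F (period 2, group 17) vs In (period 5, group 13): the stated order agrees with the simple trend.
The exception is (B): adding an electron to As's half-filled 4p³ is unfavourable, so Ge (4p²) has the more exothermic EA.

(B)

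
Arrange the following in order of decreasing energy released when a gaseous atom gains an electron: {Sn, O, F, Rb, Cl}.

O is in period 2, group 16; F is in period 2, group 17; Cl is in period 3, group 17; Rb is in period 5, group 1; Sn is in period 5, group 14.
Atoms with high Z_eff and room in the valence shell (especially the halogens) have the most exothermic electron affinities.
Neither a single period nor a single group — weigh both effects.
Sn > Rb: Sn lies to the right of Rb in period 5, so the across-period effect alone puts Sn higher.
O > Sn: relative to Sn, both the across-period and down-group shifts push O's electron affinity up.
F > O: both are in period 2; the period trend gives F the larger value.
Cl > F: this pair runs against the simple trend — see the exception note.
Note the exception: Cl has a higher electron affinity than F, contrary to the simple trend — F's small 2p subshell makes the incoming electron feel strong e⁻–e⁻ repulsion, so Cl actually releases more energy on gaining an electron.
Approximate values (kJ/mol): O 141, F 328, Cl 349, Rb 47, Sn 107.
So from highest to lowest: Cl > F > O > Sn > Rb.

Cl > F > O > Sn > Rb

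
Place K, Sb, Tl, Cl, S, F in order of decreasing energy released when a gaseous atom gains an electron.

Adding an electron releases more energy for atoms nearer the top right (short of the noble gases).
Neither a single period nor a single group — weigh both effects.
K > Tl: period and group pull opposite ways; the down-group shift dominates (48 vs 19 kJ/mol).
Sb > K: period and group pull opposite ways; the across-period shift dominates (103 vs 48 kJ/mol).
S > Sb: relative to Sb, both the across-period and down-group shifts push S's electron affinity up.
F > S: both effects reinforce here, so F is clearly the higher of the two.
Cl > F: this pair runs against the simple trend — see the exception note.
Note the exception: Cl has a higher electron affinity than F, contrary to the simple trend — F's small 2p subshell makes the incoming electron feel strong e⁻–e⁻ repulsion, so Cl actually releases more energy on gaining an electron.
Tabulated electron affinity (kJ/mol): F 328, S 200, Cl 349, K 48, Sb 103, Tl 19.
So from highest to lowest: Cl > F > S > Sb > K > Tl.

Cl > F > S > Sb > K > Tl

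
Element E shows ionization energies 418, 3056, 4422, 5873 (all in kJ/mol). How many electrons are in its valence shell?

Look for the largest jump between consecutive ionization energies: IE2/IE1 ≈ 7.3, far larger than any earlier ratio.
That jump marks the point where a core electron is being removed. So the atom has 1 valence electron.

1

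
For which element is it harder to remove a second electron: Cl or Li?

Li

Consider each +1 ion: Cl⁺ still has 6 valence electrons; Li⁺ is the bare [He] core.
Breaking into a closed-shell core is much more expensive than removing a leftover valence electron — Li has the largest IE_2 here.
Tabulated IE_2 (kJ/mol): Cl 2298, Li 7298.
Hence IE_2: Cl < Li.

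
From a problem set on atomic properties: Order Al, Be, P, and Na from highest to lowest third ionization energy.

After 2 electrons have been removed, what remains? Al²⁺ still has 1 valence electron; Be²⁺ is the bare [He] core; P²⁺ still has 3 valence electrons; Na²⁺ is already 1 electron into the core.
Core electrons are held far more tightly than valence electrons, so Na and Be top the IE_3 order.
Valence configurations: Al²⁺ [Ne]3s¹, P²⁺ [Ne]3s²3p¹.
Approximate IE_3 values (kJ/mol): Al 2745, Be 14849, P 2914, Na 6910.
Overall IE_3 order: Al < P < Na < Be.

Be, Na, P, Al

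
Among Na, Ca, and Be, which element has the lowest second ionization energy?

Consider each +1 ion: Na⁺ is the bare [Ne] core; Ca⁺ still has 1 valence electron; Be⁺ still has 1 valence electron.
Pulling an electron out of a noble-gas core costs far more than removing a remaining valence electron, so Na sits at the high end of IE_2.
Valence configurations: Ca⁺ [Ar]4s¹, Be⁺ [He]2s¹.
The numbers (kJ/mol): Na 4562, Ca 1145, Be 1757.
So the second ionization energies run Ca < Be < Na.

Ca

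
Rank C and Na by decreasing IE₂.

IE_2 is the cost of taking one more electron from the +1 cation: C⁺ still has 3 valence electrons; Na⁺ is the bare [Ne] core.
Core electrons are held far more tightly than valence electrons, so Na tops the IE_2 order.
Tabulated IE_2 (kJ/mol): C 2353, Na 4562.
So the second ionization energies run C < Na.

Na > C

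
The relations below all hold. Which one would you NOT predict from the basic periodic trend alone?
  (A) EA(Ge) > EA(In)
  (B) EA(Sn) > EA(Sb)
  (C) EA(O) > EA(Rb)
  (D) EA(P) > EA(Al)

(B)

The general trend: electron affinity increases across a period and decreases down a group.
(A) Ge (period 4, group 14) vs In (period 5, group 13): the stated order agrees with the simple trend.
(B) Sn (period 5, group 14) vs Sb (period 5, group 15): the stated order contradicts the simple trend.
(C) O (period 2, group 16) vs Rb (period 5, group 1): the stated order agrees with the simple trend.
(D) P (period 3, group 15) vs Al (period 3, group 13): the stated order agrees with the simple trend.
The exception is (B): adding an electron to Sb's half-filled 5p³ is unfavourable, so Sn has the more exothermic EA.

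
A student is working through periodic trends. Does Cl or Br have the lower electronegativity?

Br

Cl is in period 3, group 17; Br is in period 4, group 17.
EN rises left→right (higher Z_eff, smaller atoms) and falls top→bottom (larger, more shielded atoms).
All are in group 17, so electronegativity increases up the group.
So Br has the lower electronegativity (Br < Cl).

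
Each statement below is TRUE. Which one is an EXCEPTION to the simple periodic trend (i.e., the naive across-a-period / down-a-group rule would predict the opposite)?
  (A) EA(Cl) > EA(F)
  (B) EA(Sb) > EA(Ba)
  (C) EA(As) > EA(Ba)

(A)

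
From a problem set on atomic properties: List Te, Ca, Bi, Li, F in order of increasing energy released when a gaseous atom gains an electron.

Ca, Li, Bi, Te, F

Adding an electron releases more energy for atoms nearer the top right (short of the noble gases).
These span different periods and groups, so the two trends combine.
Li > Ca: the two effects oppose for this pair; the down-group effect wins (60 vs 2 kJ/mol).
Bi > Li: the two effects oppose for this pair; the across-period effect wins (91 vs 60 kJ/mol).
Te > Bi: both effects reinforce here, so Te is clearly the higher of the two.
F > Te: both effects reinforce here, so F is clearly the higher of the two.
For reference (kJ/mol): Li 60, F 328, Ca 2, Te 190, Bi 91.
So from lowest to highest: Ca < Li < Bi < Te < F.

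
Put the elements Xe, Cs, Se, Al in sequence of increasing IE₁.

Cs < Al < Se < Xe

Al is in period 3, group 13; Se is in period 4, group 16; Xe is in period 5, group 18; Cs is in period 6, group 1.
First ionization energy rises across a period (greater Z_eff holds electrons more tightly) and falls down a group (valence electrons are farther from the nucleus).
Neither a single period nor a single group — weigh both effects.
Al > Cs: relative to Cs, both the across-period and down-group shifts push Al's first ionization energy up.
Se > Al: period and group pull opposite ways; the across-period shift dominates (941 vs 578 kJ/mol).
Xe > Se: the two effects oppose for this pair; the across-period effect wins (1170 vs 941 kJ/mol).
Approximate values (kJ/mol): Al 578, Se 941, Xe 1170, Cs 376.
So from lowest to highest: Cs < Al < Se < Xe.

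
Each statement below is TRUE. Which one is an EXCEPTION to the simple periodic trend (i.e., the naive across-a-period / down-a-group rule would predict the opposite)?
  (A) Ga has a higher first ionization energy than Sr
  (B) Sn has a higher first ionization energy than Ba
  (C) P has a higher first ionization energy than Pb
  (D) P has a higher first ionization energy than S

(D)

The general trend: first ionization energy increases across a period and decreases down a group.
(A) Ga (period 4, group 13) vs Sr (period 5, group 2): the stated order agrees with the simple trend.
(B) Sn (period 5, group 14) vs Ba (period 6, group 2): the stated order agrees with the simple trend.
(C) P (period 3, group 15) vs Pb (period 6, group 14): the stated order agrees with the simple trend.
(D) P (period 3, group 15) vs S (period 3, group 16): the stated order contradicts the simple trend.
The exception is (D): S (3p⁴) ionizes more easily than half-filled P (3p³) because the paired 3p electron in S is pushed out by e⁻–e⁻ repulsion.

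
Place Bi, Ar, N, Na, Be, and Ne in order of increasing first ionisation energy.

Be is in period 2, group 2; N is in period 2, group 15; Ne is in period 2, group 18; Na is in period 3, group 1; Ar is in period 3, group 18; Bi is in period 6, group 15.
First ionization energy rises across a period (greater Z_eff holds electrons more tightly) and falls down a group (valence electrons are farther from the nucleus).
Neither a single period nor a single group — weigh both effects.
Bi > Na: the two effects oppose for this pair; the across-period effect wins (703 vs 496 kJ/mol).
Be > Bi: period and group pull opposite ways; the down-group shift dominates (900 vs 703 kJ/mol).
N > Be: both are in period 2; the period trend gives N the larger value.
Ar > N: the two effects oppose for this pair; the across-period effect wins (1521 vs 1402 kJ/mol).
Ne > Ar: they share group 18; the group trend gives Ne the larger value.
Approximate values (kJ/mol): Be 900, N 1402, Ne 2081, Na 496, Ar 1521, Bi 703.
So from lowest to highest: Na < Bi < Be < N < Ar < Ne.

Na, Bi, Be, N, Ar, Ne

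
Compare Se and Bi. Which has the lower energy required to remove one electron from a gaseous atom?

Bi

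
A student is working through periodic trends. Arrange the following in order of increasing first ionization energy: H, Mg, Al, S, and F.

Al < Mg < S < H < F

H is in period 1, group 1; F is in period 2, group 17; Mg is in period 3, group 2; Al is in period 3, group 13; S is in period 3, group 16.
First ionization energy rises across a period (greater Z_eff holds electrons more tightly) and falls down a group (valence electrons are farther from the nucleus).
These span different periods and groups, so the two trends combine.
Mg > Al: this pair runs against the simple trend — see the exception note.
S > Mg: both are in period 3; the period trend gives S the larger value.
H > S: the two effects oppose for this pair; the down-group effect wins (1312 vs 1000 kJ/mol).
F > H: the two effects oppose for this pair; the across-period effect wins (1681 vs 1312 kJ/mol).
Note the exception: Mg has a higher first ionization energy than Al, contrary to the simple trend — Al's single 3p electron is easier to remove than one from Mg's filled 3s².
For reference (kJ/mol): H 1312, F 1681, Mg 738, Al 578, S 1000.
So from lowest to highest: Al < Mg < S < H < F.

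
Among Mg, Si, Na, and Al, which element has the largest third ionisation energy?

Mg

The third ionization energy removes an electron from the +2 ion. For each element: Mg²⁺ is the bare [Ne] core; Si²⁺ still has 2 valence electrons; Na²⁺ is already 1 electron into the core; Al²⁺ still has 1 valence electron.
Breaking into a closed-shell core is much more expensive than removing a leftover valence electron — Na and Mg have the largest IE_3 here.
Valence configurations: Si²⁺ [Ne]3s², Al²⁺ [Ne]3s¹.
Tabulated IE_3 (kJ/mol): Mg 7733, Si 3232, Na 6910, Al 2745.
So the third ionization energies run Al < Si < Na < Mg.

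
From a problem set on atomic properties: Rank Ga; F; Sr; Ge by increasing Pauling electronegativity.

F is in period 2, group 17; Ga is in period 4, group 13; Ge is in period 4, group 14; Sr is in period 5, group 2.
EN rises left→right (higher Z_eff, smaller atoms) and falls top→bottom (larger, more shielded atoms).
Neither a single period nor a single group — weigh both effects.
Ga > Sr: both effects reinforce here, so Ga is clearly the higher of the two.
Ge > Ga: Ge lies to the right of Ga in period 4, so the across-period effect alone puts Ge higher.
F > Ge: both effects reinforce here, so F is clearly the higher of the two.
Approximate values (Pauling): F 3.98, Ga 1.81, Ge 2.01, Sr 0.95.
So from lowest to highest: Sr < Ga < Ge < F.

Sr < Ga < Ge < F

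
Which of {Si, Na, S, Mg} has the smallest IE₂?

Mg

After 1 electron has been removed, what remains? Si⁺ still has 3 valence electrons; Na⁺ is the bare [Ne] core; S⁺ still has 5 valence electrons; Mg⁺ still has 1 valence electron.
Breaking into a closed-shell core is much more expensive than removing a leftover valence electron — Na has the largest IE_2 here.
Valence configurations: Si⁺ [Ne]3s²3p¹, S⁺ [Ne]3s²3p³, Mg⁺ [Ne]3s¹.
Approximate IE_2 values (kJ/mol): Si 1577, Na 4562, S 2252, Mg 1451.
Overall IE_2 order: Mg < Si < S < Na.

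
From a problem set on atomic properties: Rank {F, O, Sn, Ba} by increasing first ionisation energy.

Ba < Sn < O < F

O is in period 2, group 16; F is in period 2, group 17; Sn is in period 5, group 14; Ba is in period 6, group 2.
Across a period the outer electron is held more tightly (higher IE₁); down a group it sits in a higher shell, more shielded, and comes off more easily.
Neither a single period nor a single group — weigh both effects.
Sn > Ba: relative to Ba, both the across-period and down-group shifts push Sn's first ionization energy up.
O > Sn: both effects reinforce here, so O is clearly the higher of the two.
F > O: both are in period 2; the period trend gives F the larger value.
Approximate values (kJ/mol): O 1314, F 1681, Sn 709, Ba 503.
So from lowest to highest: Ba < Sn < O < F.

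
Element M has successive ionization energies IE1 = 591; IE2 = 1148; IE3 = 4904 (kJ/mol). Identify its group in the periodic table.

Look for the largest jump between consecutive ionization energies: IE3/IE2 ≈ 4.3, far larger than any earlier ratio.
That jump marks the point where a core electron is being removed. So the atom has 2 valence electrons.
A main-group element with 2 valence electrons is in group 2.

Group 2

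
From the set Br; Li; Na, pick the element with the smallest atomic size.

Br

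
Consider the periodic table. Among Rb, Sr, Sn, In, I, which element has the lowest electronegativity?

Rb is in period 5, group 1; Sr is in period 5, group 2; In is in period 5, group 13; Sn is in period 5, group 14; I is in period 5, group 17.
EN rises left→right (higher Z_eff, smaller atoms) and falls top→bottom (larger, more shielded atoms).
All lie in period 5, so electronegativity increases left to right.
The lowest electronegativity among these belongs to Rb.

Rb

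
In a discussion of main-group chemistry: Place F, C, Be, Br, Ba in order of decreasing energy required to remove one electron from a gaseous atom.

F > Br > C > Be > Ba

Removing the outermost electron gets harder across a period and easier down a group.
Neither a single period nor a single group — weigh both effects.
Be > Ba: they share group 2; the group trend gives Be the larger value.
C > Be: C lies to the right of Be in period 2, so the across-period effect alone puts C higher.
Br > C: period and group pull opposite ways; the across-period shift dominates (1140 vs 1086 kJ/mol).
F > Br: they share group 17; the group trend gives F the larger value.
For reference (kJ/mol): Be 900, C 1086, F 1681, Br 1140, Ba 503.
So from highest to lowest: F > Br > C > Be > Ba.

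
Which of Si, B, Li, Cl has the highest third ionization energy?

Li

The third ionization energy removes an electron from the +2 ion. For each element: Si²⁺ still has 2 valence electrons; B²⁺ still has 1 valence electron; Li²⁺ is already 1 electron into the core; Cl²⁺ still has 5 valence electrons.
Breaking into a closed-shell core is much more expensive than removing a leftover valence electron — Li has the largest IE_3 here.
Valence configurations: Si²⁺ [Ne]3s², B²⁺ [He]2s¹, Cl²⁺ [Ne]3s²3p³.
Approximate IE_3 values (kJ/mol): Si 3232, B 3660, Li 11815, Cl 3822.
Putting it together, IE_3: Si < B < Cl < Li.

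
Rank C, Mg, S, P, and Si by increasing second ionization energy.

Mg < Si < P < S < C

The second ionization energy removes an electron from the +1 ion. For each element: C⁺ still has 3 valence electrons; Mg⁺ still has 1 valence electron; S⁺ still has 5 valence electrons; P⁺ still has 4 valence electrons; Si⁺ still has 3 valence electrons.
All are still removing valence electrons, so compare the +1 ions as you would atoms: IE_2 generally rises across a period (higher Z_eff) and falls down a group (larger shell), subject to the usual subshell exceptions.
Valence configurations: C⁺ [He]2s²2p¹, Mg⁺ [Ne]3s¹, S⁺ [Ne]3s²3p³, P⁺ [Ne]3s²3p², Si⁺ [Ne]3s²3p¹.
Approximate IE_2 values (kJ/mol): C 2353, Mg 1451, S 2252, P 1907, Si 1577.
Putting it together, IE_2: Mg < Si < P < S < C.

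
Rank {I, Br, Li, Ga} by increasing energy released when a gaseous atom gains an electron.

Ga < Li < I < Br

Li is in period 2, group 1; Ga is in period 4, group 13; Br is in period 4, group 17; I is in period 5, group 17.
Atoms with high Z_eff and room in the valence shell (especially the halogens) have the most exothermic electron affinities.
These span different periods and groups, so the two trends combine.
Li > Ga: the two effects oppose for this pair; the down-group effect wins (60 vs 29 kJ/mol).
I > Li: period and group pull opposite ways; the across-period shift dominates (295 vs 60 kJ/mol).
Br > I: Br sits above I in group 17, so the down-group effect alone puts Br higher.
Tabulated electron affinity (kJ/mol): Li 60, Ga 29, Br 325, I 295.
So from lowest to highest: Ga < Li < I < Br.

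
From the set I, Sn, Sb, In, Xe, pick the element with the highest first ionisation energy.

Xe

IE₁ increases left→right with effective nuclear charge and decreases top→bottom as the valence shell moves farther out.
All lie in period 5, so first ionization energy increases left to right.
The highest first ionisation energy among these belongs to Xe.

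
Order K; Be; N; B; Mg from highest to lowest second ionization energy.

After 1 electron has been removed, what remains? K⁺ is the bare [Ar] core; Be⁺ still has 1 valence electron; N⁺ still has 4 valence electrons; B⁺ still has 2 valence electrons; Mg⁺ still has 1 valence electron.
Breaking into a closed-shell core is much more expensive than removing a leftover valence electron — K has the largest IE_2 here.
Valence configurations: Be⁺ [He]2s¹, N⁺ [He]2s²2p², B⁺ [He]2s², Mg⁺ [Ne]3s¹.
The numbers (kJ/mol): K 3052, Be 1757, N 2856, B 2427, Mg 1451.
Hence IE_2: Mg < Be < B < N < K.

K > N > B > Be > Mg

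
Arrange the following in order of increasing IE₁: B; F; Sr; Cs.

Cs < Sr < B < F

First ionization energy rises across a period (greater Z_eff holds electrons more tightly) and falls down a group (valence electrons are farther from the nucleus).
These span different periods and groups, so the two trends combine.
Sr > Cs: relative to Cs, both the across-period and down-group shifts push Sr's first ionization energy up.
B > Sr: both effects reinforce here, so B is clearly the higher of the two.
F > B: F lies to the right of B in period 2, so the across-period effect alone puts F higher.
Tabulated first ionization energy (kJ/mol): B 801, F 1681, Sr 550, Cs 376.
So from lowest to highest: Cs < Sr < B < F.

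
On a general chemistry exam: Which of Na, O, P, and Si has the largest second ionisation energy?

Na

Consider each +1 ion: Na⁺ is the bare [Ne] core; O⁺ still has 5 valence electrons; P⁺ still has 4 valence electrons; Si⁺ still has 3 valence electrons.
Breaking into a closed-shell core is much more expensive than removing a leftover valence electron — Na has the largest IE_2 here.
Valence configurations: O⁺ [He]2s²2p³, P⁺ [Ne]3s²3p², Si⁺ [Ne]3s²3p¹.
The numbers (kJ/mol): Na 4562, O 3388, P 1907, Si 1577.
Putting it together, IE_2: Si < P < O < Na.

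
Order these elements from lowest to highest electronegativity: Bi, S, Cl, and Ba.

Ba < Bi < S < Cl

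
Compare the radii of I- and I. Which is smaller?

Forming I- adds 1 electron to I. More electron–electron repulsion in the same shell, with unchanged nuclear charge, lets the cloud expand.
An anion is larger than its parent atom: I- > I.

I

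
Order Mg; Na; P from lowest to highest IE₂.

IE_2 is the cost of taking one more electron from the +1 cation: Mg⁺ still has 1 valence electron; Na⁺ is the bare [Ne] core; P⁺ still has 4 valence electrons.
Pulling an electron out of a noble-gas core costs far more than removing a remaining valence electron, so Na sits at the high end of IE_2.
Valence configurations: Mg⁺ [Ne]3s¹, P⁺ [Ne]3s²3p².
Approximate IE_2 values (kJ/mol): Mg 1451, Na 4562, P 1907.
Overall IE_2 order: Mg < P < Na.

Mg, P, Na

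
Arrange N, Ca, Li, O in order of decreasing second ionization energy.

Li > O > N > Ca

The second ionization energy removes an electron from the +1 ion. For each element: N⁺ still has 4 valence electrons; Ca⁺ still has 1 valence electron; Li⁺ is the bare [He] core; O⁺ still has 5 valence electrons.
Breaking into a closed-shell core is much more expensive than removing a leftover valence electron — Li has the largest IE_2 here.
Valence configurations: N⁺ [He]2s²2p², Ca⁺ [Ar]4s¹, O⁺ [He]2s²2p³.
The numbers (kJ/mol): N 2856, Ca 1145, Li 7298, O 3388.
Hence IE_2: Ca < N < O < Li.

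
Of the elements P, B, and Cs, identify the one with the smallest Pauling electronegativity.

Cs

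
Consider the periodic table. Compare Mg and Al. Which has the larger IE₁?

Mg

First ionization energy rises across a period (greater Z_eff holds electrons more tightly) and falls down a group (valence electrons are farther from the nucleus).
All lie in period 3; the across-period trend (first ionization energy increases left to right) applies, with the exception below.
Note the exception: Mg has a higher first ionization energy than Al, contrary to the simple trend — Al's single 3p electron is easier to remove than one from Mg's filled 3s².
Approximate values (kJ/mol): Mg 738, Al 578.
So Mg has the larger IE₁ (Mg > Al).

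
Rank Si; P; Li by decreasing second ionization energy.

Li, P, Si

After 1 electron has been removed, what remains? Si⁺ still has 3 valence electrons; P⁺ still has 4 valence electrons; Li⁺ is the bare [He] core.
Core electrons are held far more tightly than valence electrons, so Li tops the IE_2 order.
Valence configurations: Si⁺ [Ne]3s²3p¹, P⁺ [Ne]3s²3p².
Approximate IE_2 values (kJ/mol): Si 1577, P 1907, Li 7298.
So the second ionization energies run Si < P < Li.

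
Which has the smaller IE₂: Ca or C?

Ca

Consider each +1 ion: Ca⁺ still has 1 valence electron; C⁺ still has 3 valence electrons.
All are still removing valence electrons, so compare the +1 ions as you would atoms: IE_2 generally rises across a period (higher Z_eff) and falls down a group (larger shell), subject to the usual subshell exceptions.
Valence configurations: Ca⁺ [Ar]4s¹, C⁺ [He]2s²2p¹.
Approximate IE_2 values (kJ/mol): Ca 1145, C 2353.
So the second ionization energies run Ca < C.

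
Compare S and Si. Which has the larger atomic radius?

Si is in period 3, group 14; S is in period 3, group 16.
Atomic radius shrinks across a period as nuclear charge pulls the same shell inward, and grows down a group as new shells are added.
All lie in period 3, so atomic radius increases right to left.
So Si has the larger atomic radius (Si > S).

Si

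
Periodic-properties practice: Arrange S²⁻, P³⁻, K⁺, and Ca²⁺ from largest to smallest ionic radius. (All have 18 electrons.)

P³⁻, S²⁻, K⁺, Ca²⁺

All of these have 18 electrons, so size is governed by nuclear charge alone: the more protons, the stronger the pull on the same electron cloud, and the smaller the ion.
Nuclear charges: Ca²⁺ (Z=20), K⁺ (Z=19), S²⁻ (Z=16), P³⁻ (Z=15).
Largest to smallest: P³⁻ > S²⁻ > K⁺ > Ca²⁺.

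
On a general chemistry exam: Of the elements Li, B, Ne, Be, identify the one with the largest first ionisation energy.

Ne

Li is in period 2, group 1; Be is in period 2, group 2; B is in period 2, group 13; Ne is in period 2, group 18.
Removing the outermost electron gets harder across a period and easier down a group.
All lie in period 2; the across-period trend (first ionization energy increases left to right) applies, with the exception below.
Note the exception: Be has a higher first ionization energy than B, contrary to the simple trend — removing B's lone 2p electron is easier than breaking Be's filled 2s².
Tabulated first ionization energy (kJ/mol): Li 520, Be 900, B 801, Ne 2081.
The largest first ionisation energy among these belongs to Ne.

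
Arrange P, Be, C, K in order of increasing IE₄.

The fourth ionization energy removes an electron from the +3 ion. For each element: P³⁺ still has 2 valence electrons; Be³⁺ is already 1 electron into the core; C³⁺ still has 1 valence electron; K³⁺ is already 2 electrons into the core.
Usually core removal costs more than valence removal, but here the competition is close: a tightly held n=2 valence electron can cost more to remove than an n=3 core electron, so the actual values have to decide it.
Valence configurations: P³⁺ [Ne]3s², C³⁺ [He]2s¹.
Tabulated IE_4 (kJ/mol): P 4964, Be 21007, C 6223, K 5877.
Putting it together, IE_4: P < K < C < Be.

P, K, C, Be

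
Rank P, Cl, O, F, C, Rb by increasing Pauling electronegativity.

Rb < P < C < Cl < O < F

C is in period 2, group 14; O is in period 2, group 16; F is in period 2, group 17; P is in period 3, group 15; Cl is in period 3, group 17; Rb is in period 5, group 1.
EN rises left→right (higher Z_eff, smaller atoms) and falls top→bottom (larger, more shielded atoms).
These span different periods and groups, so the two trends combine.
P > Rb: relative to Rb, both the across-period and down-group shifts push P's electronegativity up.
C > P: period and group pull opposite ways; the down-group shift dominates (2.55 vs 2.19).
Cl > C: period and group pull opposite ways; the across-period shift dominates (3.16 vs 2.55).
O > Cl: period and group pull opposite ways; the down-group shift dominates (3.44 vs 3.16).
F > O: both are in period 2; the period trend gives F the larger value.
Tabulated electronegativity (Pauling): C 2.55, O 3.44, F 3.98, P 2.19, Cl 3.16, Rb 0.82.
So from lowest to highest: Rb < P < C < Cl < O < F.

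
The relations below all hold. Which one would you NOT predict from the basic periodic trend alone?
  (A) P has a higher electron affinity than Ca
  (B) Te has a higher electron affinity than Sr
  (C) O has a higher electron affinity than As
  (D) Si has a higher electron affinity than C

The general trend: electron affinity increases across a period and decreases down a group.
(A) P (period 3, group 15) vs Ca (period 4, group 2): the stated order agrees with the simple trend.
(B) Te (period 5, group 16) vs Sr (period 5, group 2): the stated order agrees with the simple trend.
(C) O (period 2, group 16) vs As (period 4, group 15): the stated order agrees with the simple trend.
(D) Si (period 3, group 14) vs C (period 2, group 14): the stated order contradicts the simple trend.
The exception is (D): Si's larger, more diffuse 3p orbitals accept an added electron slightly more readily than C's compact 2p.

(D)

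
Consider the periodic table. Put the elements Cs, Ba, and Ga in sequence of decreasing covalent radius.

Cs > Ba > Ga

Ga is in period 4, group 13; Cs is in period 6, group 1; Ba is in period 6, group 2.
Across a period the added protons contract the valence shell; down a group each new principal shell makes the atom larger.
Here both period and group differ, so the two effects have to be weighed against each other.
Ba > Ga: relative to Ga, both the across-period and down-group shifts push Ba's atomic radius up.
Cs > Ba: both are in period 6; the period trend gives Cs the larger value.
For reference (pm): Ga 124, Cs 232, Ba 196.
So from largest to smallest: Cs > Ba > Ga.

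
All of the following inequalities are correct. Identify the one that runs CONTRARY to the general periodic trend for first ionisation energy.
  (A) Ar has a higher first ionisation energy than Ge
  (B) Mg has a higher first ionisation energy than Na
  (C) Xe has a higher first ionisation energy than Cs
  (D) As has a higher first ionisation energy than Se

(D)

The general trend: first ionisation energy increases across a period and decreases down a group.
(A) Ar (period 3, group 18) vs Ge (period 4, group 14): the stated order agrees with the simple trend.
(B) Mg (period 3, group 2) vs Na (period 3, group 1): the stated order agrees with the simple trend.
(C) Xe (period 5, group 18) vs Cs (period 6, group 1): the stated order agrees with the simple trend.
(D) As (period 4, group 15) vs Se (period 4, group 16): the stated order contradicts the simple trend.
The exception is (D): Se (4p⁴) ionizes more easily than half-filled As (4p³).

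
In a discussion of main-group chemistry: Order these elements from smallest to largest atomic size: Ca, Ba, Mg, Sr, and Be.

Be is in period 2, group 2; Mg is in period 3, group 2; Ca is in period 4, group 2; Sr is in period 5, group 2; Ba is in period 6, group 2.
Radius decreases left→right (rising Z_eff, same n) and increases top→bottom (higher n).
All are in group 2, so atomic radius increases down the group.
So from smallest to largest: Be < Mg < Ca < Sr < Ba.

Be, Mg, Ca, Sr, Ba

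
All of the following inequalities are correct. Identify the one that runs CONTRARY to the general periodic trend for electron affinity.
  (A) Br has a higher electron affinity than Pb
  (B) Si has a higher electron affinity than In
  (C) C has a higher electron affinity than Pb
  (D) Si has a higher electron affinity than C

(D)

The general trend: electron affinity increases across a period and decreases down a group.
(A) Br (period 4, group 17) vs Pb (period 6, group 14): the stated order agrees with the simple trend.
(B) Si (period 3, group 14) vs In (period 5, group 13): the stated order agrees with the simple trend.
(C) C (period 2, group 14) vs Pb (period 6, group 14): the stated order agrees with the simple trend.
(D) Si (period 3, group 14) vs C (period 2, group 14): the stated order contradicts the simple trend.
The exception is (D): Si's larger, more diffuse 3p orbitals accept an added electron slightly more readily than C's compact 2p.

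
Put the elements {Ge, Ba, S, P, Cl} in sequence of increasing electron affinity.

Atoms with high Z_eff and room in the valence shell (especially the halogens) have the most exothermic electron affinities.
These span different periods and groups, so the two trends combine.
P > Ba: relative to Ba, both the across-period and down-group shifts push P's electron affinity up.
Ge > P: this pair runs against the simple trend — see the exception note.
S > Ge: relative to Ge, both the across-period and down-group shifts push S's electron affinity up.
Cl > S: Cl lies to the right of S in period 3, so the across-period effect alone puts Cl higher.
Note the exception: Ge has a higher electron affinity than P, contrary to the simple trend — adding an electron to P's half-filled np³ subshell costs electron-pairing energy.
Approximate values (kJ/mol): P 72, S 200, Cl 349, Ge 119, Ba 14.
So from lowest to highest: Ba < P < Ge < S < Cl.

Ba < P < Ge < S < Cl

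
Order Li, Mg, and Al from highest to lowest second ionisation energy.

Li > Al > Mg

Consider each +1 ion: Li⁺ is the bare [He] core; Mg⁺ still has 1 valence electron; Al⁺ still has 2 valence electrons.
Pulling an electron out of a noble-gas core costs far more than removing a remaining valence electron, so Li sits at the high end of IE_2.
Valence configurations: Mg⁺ [Ne]3s¹, Al⁺ [Ne]3s².
The numbers (kJ/mol): Li 7298, Mg 1451, Al 1817.
Overall IE_2 order: Mg < Al < Li.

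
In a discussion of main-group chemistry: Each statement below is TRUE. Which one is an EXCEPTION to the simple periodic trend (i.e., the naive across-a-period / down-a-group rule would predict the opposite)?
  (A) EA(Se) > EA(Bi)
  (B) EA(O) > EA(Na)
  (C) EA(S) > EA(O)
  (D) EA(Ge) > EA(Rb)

The general trend: electron affinity increases across a period and decreases down a group.
(A) Se (period 4, group 16) vs Bi (period 6, group 15): the stated order agrees with the simple trend.
(B) O (period 2, group 16) vs Na (period 3, group 1): the stated order agrees with the simple trend.
(C) S (period 3, group 16) vs O (period 2, group 16): the stated order contradicts the simple trend.
(D) Ge (period 4, group 14) vs Rb (period 5, group 1): the stated order agrees with the simple trend.
The exception is (C): the compact 2p subshell of O repels the added electron more than S's larger 3p does.

(C)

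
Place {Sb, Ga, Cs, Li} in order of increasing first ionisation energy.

Li is in period 2, group 1; Ga is in period 4, group 13; Sb is in period 5, group 15; Cs is in period 6, group 1.
First ionization energy rises across a period (greater Z_eff holds electrons more tightly) and falls down a group (valence electrons are farther from the nucleus).
Neither a single period nor a single group — weigh both effects.
Li > Cs: Li sits above Cs in group 1, so the down-group effect alone puts Li higher.
Ga > Li: period and group pull opposite ways; the across-period shift dominates (579 vs 520 kJ/mol).
Sb > Ga: period and group pull opposite ways; the across-period shift dominates (831 vs 579 kJ/mol).
Approximate values (kJ/mol): Li 520, Ga 579, Sb 831, Cs 376.
So from lowest to highest: Cs < Li < Ga < Sb.

Cs < Li < Ga < Sb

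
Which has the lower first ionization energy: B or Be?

First ionization energy rises across a period (greater Z_eff holds electrons more tightly) and falls down a group (valence electrons are farther from the nucleus).
All lie in period 2; the across-period trend (first ionization energy increases left to right) applies, with the exception below.
Note the exception: Be has a higher first ionization energy than B, contrary to the simple trend — removing B's lone 2p electron is easier than breaking Be's filled 2s².
Tabulated first ionization energy (kJ/mol): Be 900, B 801.
So B has the lower first ionization energy (B < Be).

B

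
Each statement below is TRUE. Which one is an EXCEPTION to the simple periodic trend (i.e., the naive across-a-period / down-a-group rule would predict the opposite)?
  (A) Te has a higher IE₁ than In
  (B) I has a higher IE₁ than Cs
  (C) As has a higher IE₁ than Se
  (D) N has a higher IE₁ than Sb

(C)

The general trend: IE₁ increases across a period and decreases down a group.
(A) Te (period 5, group 16) vs In (period 5, group 13): the stated order agrees with the simple trend.
(B) I (period 5, group 17) vs Cs (period 6, group 1): the stated order agrees with the simple trend.
(C) As (period 4, group 15) vs Se (period 4, group 16): the stated order contradicts the simple trend.
(D) N (period 2, group 15) vs Sb (period 5, group 15): the stated order agrees with the simple trend.
The exception is (C): Se (4p⁴) ionizes more easily than half-filled As (4p³).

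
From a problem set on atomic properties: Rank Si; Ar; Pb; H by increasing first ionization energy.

H is in period 1, group 1; Si is in period 3, group 14; Ar is in period 3, group 18; Pb is in period 6, group 14.
Removing the outermost electron gets harder across a period and easier down a group.
Neither a single period nor a single group — weigh both effects.
Si > Pb: Si sits above Pb in group 14, so the down-group effect alone puts Si higher.
H > Si: the two effects oppose for this pair; the down-group effect wins (1312 vs 786 kJ/mol).
Ar > H: period and group pull opposite ways; the across-period shift dominates (1521 vs 1312 kJ/mol).
For reference (kJ/mol): H 1312, Si 786, Ar 1521, Pb 716.
So from lowest to highest: Pb < Si < H < Ar.

Pb, Si, H, Ar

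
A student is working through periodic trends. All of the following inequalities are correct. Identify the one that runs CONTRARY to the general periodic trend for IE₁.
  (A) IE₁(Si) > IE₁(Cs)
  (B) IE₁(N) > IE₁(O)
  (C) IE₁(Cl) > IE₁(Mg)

(B)

The general trend: IE₁ increases across a period and decreases down a group.
(A) Si (period 3, group 14) vs Cs (period 6, group 1): the stated order agrees with the simple trend.
(B) N (period 2, group 15) vs O (period 2, group 16): the stated order contradicts the simple trend.
(C) Cl (period 3, group 17) vs Mg (period 3, group 2): the stated order agrees with the simple trend.
The exception is (B): pairing an electron in O's 2p⁴ costs repulsion energy, so O ionizes more easily than half-filled N (2p³).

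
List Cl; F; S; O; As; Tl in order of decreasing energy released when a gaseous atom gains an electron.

Cl > F > S > O > As > Tl

O is in period 2, group 16; F is in period 2, group 17; S is in period 3, group 16; Cl is in period 3, group 17; As is in period 4, group 15; Tl is in period 6, group 13.
EA tends to increase across a period and decrease down a group, though the pattern is less regular than for IE or radius.
Here both period and group differ, so the two effects have to be weighed against each other.
As > Tl: relative to Tl, both the across-period and down-group shifts push As's electron affinity up.
O > As: relative to As, both the across-period and down-group shifts push O's electron affinity up.
S > O: this pair runs against the simple trend — see the exception note.
F > S: relative to S, both the across-period and down-group shifts push F's electron affinity up.
Cl > F: this pair runs against the simple trend — see the exception note.
Note the exception: S has a higher electron affinity than O, contrary to the simple trend — the compact 2p subshell of O repels the added electron more than S's larger 3p does.
Note the exception: Cl has a higher electron affinity than F, contrary to the simple trend — F's small 2p subshell makes the incoming electron feel strong e⁻–e⁻ repulsion, so Cl actually releases more energy on gaining an electron.
For reference (kJ/mol): O 141, F 328, S 200, Cl 349, As 78, Tl 19.
So from highest to lowest: Cl > F > S > O > As > Tl.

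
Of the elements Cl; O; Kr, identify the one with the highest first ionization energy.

O is in period 2, group 16; Cl is in period 3, group 17; Kr is in period 4, group 18.
Across a period the outer electron is held more tightly (higher IE₁); down a group it sits in a higher shell, more shielded, and comes off more easily.
A diagonal step moves right (one effect) and down (the opposite effect) at once.
O > Cl: period and group pull opposite ways; the down-group shift dominates (1314 vs 1251 kJ/mol).
Kr > O: the two effects oppose for this pair; the across-period effect wins (1351 vs 1314 kJ/mol).
Tabulated first ionization energy (kJ/mol): O 1314, Cl 1251, Kr 1351.
The highest first ionization energy among these belongs to Kr.

Kr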